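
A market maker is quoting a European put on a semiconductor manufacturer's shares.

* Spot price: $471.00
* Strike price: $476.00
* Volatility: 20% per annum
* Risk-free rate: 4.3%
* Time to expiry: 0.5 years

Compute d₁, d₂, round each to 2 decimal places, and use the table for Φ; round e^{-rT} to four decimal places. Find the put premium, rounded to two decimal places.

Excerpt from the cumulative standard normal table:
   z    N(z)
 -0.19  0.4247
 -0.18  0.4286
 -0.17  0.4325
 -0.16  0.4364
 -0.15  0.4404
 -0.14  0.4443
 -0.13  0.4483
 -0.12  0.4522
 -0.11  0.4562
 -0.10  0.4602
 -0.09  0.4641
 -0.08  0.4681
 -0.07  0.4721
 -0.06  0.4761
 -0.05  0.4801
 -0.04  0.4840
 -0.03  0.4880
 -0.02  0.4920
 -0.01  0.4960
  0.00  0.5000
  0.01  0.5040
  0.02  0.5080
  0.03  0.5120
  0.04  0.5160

σ√T = 0.2 × 0.7071 = 0.1414
d₁ = [ln(471/476) + (0.043 + 0.2²/2)·0.5] / 0.1414 = [-0.0106 + 0.0315] / 0.1414 = 0.1481 which rounds to 0.15
d₂ = d₁ − σ√T = 0.1481 − 0.1414 = 0.0066 which rounds to 0.01
exp(−rT) = exp(−0.043·0.5) = 0.9787
N(−d₂) = N(-0.01) = 0.4960;  N(−d₁) = N(-0.15) = 0.4404
P = 476·0.9787·0.4960 − 471·0.4404 = 231.0672 − 207.4284 = 23.6388

$23.64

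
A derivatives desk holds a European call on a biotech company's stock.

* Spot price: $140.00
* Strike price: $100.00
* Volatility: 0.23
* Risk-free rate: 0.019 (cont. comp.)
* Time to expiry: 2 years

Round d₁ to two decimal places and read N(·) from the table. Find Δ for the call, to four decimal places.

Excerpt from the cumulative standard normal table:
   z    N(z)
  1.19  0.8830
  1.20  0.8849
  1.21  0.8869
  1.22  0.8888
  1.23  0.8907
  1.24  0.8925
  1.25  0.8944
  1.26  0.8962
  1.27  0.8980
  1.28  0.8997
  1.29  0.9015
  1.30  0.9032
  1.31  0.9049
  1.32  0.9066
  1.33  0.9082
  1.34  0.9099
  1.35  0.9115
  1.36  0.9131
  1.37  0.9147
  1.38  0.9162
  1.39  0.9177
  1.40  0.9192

0.9049

σ√T = 0.23 × 1.4142 = 0.3253
d₁ = [ln(140/100) + (0.019 + 0.23²/2)·2] / 0.3253 = [0.3365 + 0.0909] / 0.3253 = 1.3139 ⇒ 1.31
N(d₁) = N(1.31) = 0.9049
Δ_call = N(d₁) = 0.9049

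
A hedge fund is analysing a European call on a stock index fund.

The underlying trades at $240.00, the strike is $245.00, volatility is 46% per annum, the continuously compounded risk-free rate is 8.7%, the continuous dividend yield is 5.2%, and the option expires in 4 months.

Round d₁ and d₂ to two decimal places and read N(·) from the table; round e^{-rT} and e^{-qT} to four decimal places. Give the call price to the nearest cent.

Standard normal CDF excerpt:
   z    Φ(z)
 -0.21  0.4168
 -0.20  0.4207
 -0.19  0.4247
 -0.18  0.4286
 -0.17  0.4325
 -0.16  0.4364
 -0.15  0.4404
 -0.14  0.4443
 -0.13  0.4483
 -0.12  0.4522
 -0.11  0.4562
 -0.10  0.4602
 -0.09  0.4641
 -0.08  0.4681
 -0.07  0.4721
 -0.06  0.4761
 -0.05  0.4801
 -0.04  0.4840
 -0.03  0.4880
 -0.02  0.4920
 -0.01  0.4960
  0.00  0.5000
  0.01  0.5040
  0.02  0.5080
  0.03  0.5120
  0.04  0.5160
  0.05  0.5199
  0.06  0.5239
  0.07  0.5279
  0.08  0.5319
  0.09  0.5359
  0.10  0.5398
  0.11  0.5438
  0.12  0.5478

σ√T = 0.46·√0.3333 = 0.2656
ln(S/K) + (r − q + σ²/2)T = ln(240/245) + (0.087 − 0.052 + 0.46²/2)·0.3333 = -0.0206 + 0.0469 = 0.0263
d₁ = 0.0263 / 0.2656 = 0.0991 ⇒ 0.10
d₂ = d₁ − σ√T = 0.0991 − 0.2656 = -0.1665 ⇒ -0.17
exp(−qT) = exp(−0.052·0.3333) = 0.9828;  exp(−rT) = exp(−0.087·0.3333) = 0.9714
C = 240·0.9828·N(0.10) − 245·0.9714·N(-0.17) = 240·0.9828·0.5398 − 245·0.9714·0.4325 = 127.3237 − 102.9320 = 24.3917

$24.39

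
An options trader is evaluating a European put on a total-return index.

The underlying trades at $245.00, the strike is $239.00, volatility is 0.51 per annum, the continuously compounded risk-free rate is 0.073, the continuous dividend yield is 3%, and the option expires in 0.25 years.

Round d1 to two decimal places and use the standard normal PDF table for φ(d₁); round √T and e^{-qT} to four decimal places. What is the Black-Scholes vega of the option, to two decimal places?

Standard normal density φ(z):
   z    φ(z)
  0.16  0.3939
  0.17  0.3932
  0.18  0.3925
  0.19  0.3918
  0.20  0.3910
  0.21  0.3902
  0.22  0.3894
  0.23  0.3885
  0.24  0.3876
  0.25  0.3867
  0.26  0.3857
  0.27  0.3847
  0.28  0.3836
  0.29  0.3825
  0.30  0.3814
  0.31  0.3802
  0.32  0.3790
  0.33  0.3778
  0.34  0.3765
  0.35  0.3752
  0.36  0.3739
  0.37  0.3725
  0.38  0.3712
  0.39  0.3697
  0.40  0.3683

T = 0.25;  σ√T = 0.2550
d₁ = [ln(245/239) + (0.073 − 0.03 + 0.51²/2)·0.25] / 0.2550 = [0.0248 + 0.0433] / 0.2550 = 0.2669 which rounds to 0.27
√T = √0.25 = 0.5000
φ(d₁) = φ(0.27) = 0.3847
exp(−qT) = exp(−0.03·0.25) = 0.9925
vega = S·exp(−qT)·φ(d₁)·√T = 245·0.9925·0.3847·0.5000 = 46.7723

46.77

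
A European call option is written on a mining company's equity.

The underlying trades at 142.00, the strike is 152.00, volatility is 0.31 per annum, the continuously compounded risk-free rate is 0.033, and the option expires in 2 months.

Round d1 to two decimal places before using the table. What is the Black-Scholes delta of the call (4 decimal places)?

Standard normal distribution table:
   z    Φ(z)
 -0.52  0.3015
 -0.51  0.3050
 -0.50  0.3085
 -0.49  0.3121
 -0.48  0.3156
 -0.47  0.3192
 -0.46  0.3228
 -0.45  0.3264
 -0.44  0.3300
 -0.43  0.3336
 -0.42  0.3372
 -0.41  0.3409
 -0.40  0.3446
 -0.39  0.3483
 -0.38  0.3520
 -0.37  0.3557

0.3336

σ√T = 0.31·√0.1667 = 0.1266
d₁ = [ln(142/152) + (0.033 + 0.31²/2)·0.1667] / 0.1266 = [-0.0681 + 0.0135] / 0.1266 = -0.4310 which rounds to -0.43
N(d₁) = N(-0.43) = 0.3336
Δ_call = N(d₁) = 0.3336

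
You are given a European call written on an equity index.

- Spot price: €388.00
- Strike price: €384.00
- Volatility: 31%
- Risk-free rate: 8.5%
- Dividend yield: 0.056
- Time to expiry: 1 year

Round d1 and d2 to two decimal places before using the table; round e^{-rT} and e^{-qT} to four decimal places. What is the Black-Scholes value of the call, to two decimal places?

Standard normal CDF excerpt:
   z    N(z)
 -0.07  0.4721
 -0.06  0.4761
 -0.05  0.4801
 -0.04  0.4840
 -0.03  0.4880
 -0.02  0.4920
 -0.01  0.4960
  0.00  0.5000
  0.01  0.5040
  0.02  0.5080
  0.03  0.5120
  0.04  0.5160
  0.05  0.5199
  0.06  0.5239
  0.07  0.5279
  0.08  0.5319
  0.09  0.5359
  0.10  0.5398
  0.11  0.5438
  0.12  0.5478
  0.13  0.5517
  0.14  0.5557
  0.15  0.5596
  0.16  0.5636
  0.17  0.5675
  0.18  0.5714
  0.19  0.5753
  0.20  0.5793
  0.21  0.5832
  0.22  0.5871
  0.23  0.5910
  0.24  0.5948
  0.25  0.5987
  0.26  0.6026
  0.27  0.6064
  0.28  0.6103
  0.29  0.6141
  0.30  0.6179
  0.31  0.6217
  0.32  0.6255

€51.77

T = 1;  σ√T = 0.3100
ln(S/K) + (r − q + σ²/2)T = ln(388/384) + (0.085 − 0.056 + 0.31²/2)·1 = 0.0104 + 0.0771 = 0.0874
d₁ = 0.0874 / 0.3100 = 0.2820 which rounds to 0.28
d₂ = d₁ − σ√T = 0.2820 − 0.3100 = -0.0280 which rounds to -0.03
exp(−qT) = exp(−0.056·1) = 0.9455;  exp(−rT) = exp(−0.085·1) = 0.9185
N(d₁) = N(0.28) = 0.6103;  N(d₂) = N(-0.03) = 0.4880
C = 388·0.9455·0.6103 − 384·0.9185·0.4880 = 223.8910 − 172.1196 = 51.7714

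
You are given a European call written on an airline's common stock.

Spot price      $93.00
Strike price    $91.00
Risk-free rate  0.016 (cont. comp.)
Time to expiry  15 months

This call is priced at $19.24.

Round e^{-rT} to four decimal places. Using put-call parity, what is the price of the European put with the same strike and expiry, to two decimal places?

$15.44

e^(−rT) = e^(−0.016·1.25) = 0.9802
Put-call parity: C − P = S − K·e^(−rT) = 93 − 91·0.9802 = 93 − 89.1982 = 3.8018
P = C − (C − P) = 19.24 − (3.8018) = 15.4382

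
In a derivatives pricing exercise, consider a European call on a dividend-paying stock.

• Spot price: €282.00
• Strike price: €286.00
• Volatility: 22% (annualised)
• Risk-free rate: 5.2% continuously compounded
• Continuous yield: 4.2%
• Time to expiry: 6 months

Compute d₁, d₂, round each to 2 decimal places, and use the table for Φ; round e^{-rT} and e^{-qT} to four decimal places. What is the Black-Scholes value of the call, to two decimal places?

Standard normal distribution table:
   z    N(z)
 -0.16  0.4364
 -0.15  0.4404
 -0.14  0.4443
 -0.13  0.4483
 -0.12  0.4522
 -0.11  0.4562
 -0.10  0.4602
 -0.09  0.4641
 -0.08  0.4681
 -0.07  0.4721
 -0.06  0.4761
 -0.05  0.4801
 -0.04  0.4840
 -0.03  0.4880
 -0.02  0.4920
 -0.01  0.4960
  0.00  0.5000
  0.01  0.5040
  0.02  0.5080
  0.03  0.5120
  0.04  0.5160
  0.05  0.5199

σ√T = 0.22 × 0.7071 = 0.1556
d₁ = [ln(282/286) + (0.052 − 0.042 + 0.22²/2)·0.5] / 0.1556 = [-0.0141 + 0.0171] / 0.1556 = 0.0194 ≈ 0.02
d₂ = d₁ − σ√T = 0.0194 − 0.1556 = -0.1362 ≈ -0.14
exp(−qT) = exp(−0.042·0.5) = 0.9792;  exp(−rT) = exp(−0.052·0.5) = 0.9743
N(d₁) = N(0.02) = 0.5080;  N(d₂) = N(-0.14) = 0.4443
C = 282·0.9792·0.5080 − 286·0.9743·0.4443 = 140.2763 − 123.8041 = 16.4722

€16.47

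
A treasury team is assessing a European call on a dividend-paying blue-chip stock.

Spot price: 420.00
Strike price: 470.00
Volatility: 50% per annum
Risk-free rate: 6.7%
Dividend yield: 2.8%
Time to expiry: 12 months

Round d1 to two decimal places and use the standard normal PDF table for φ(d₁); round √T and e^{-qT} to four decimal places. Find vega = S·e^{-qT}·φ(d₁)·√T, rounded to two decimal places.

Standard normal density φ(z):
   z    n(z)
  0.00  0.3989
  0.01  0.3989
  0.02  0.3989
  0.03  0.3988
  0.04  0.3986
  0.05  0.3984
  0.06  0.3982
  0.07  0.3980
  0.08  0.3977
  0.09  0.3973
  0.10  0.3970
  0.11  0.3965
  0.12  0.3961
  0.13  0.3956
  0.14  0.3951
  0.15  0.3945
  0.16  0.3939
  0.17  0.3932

T = 1;  σ√T = 0.5000
d₁ = [ln(420/470) + (0.067 − 0.028 + 0.5²/2)·1] / 0.5000 = [-0.1125 + 0.1640] / 0.5000 = 0.1030 which rounds to 0.10
√T = √1 = 1.0000
φ(d₁) = φ(0.10) = 0.3970
exp(−qT) = exp(−0.028·1) = 0.9724
vega = S·exp(−qT)·φ(d₁)·√T = 420·0.9724·0.3970·1.0000 = 162.1380
(Call and put vega coincide under Black-Scholes.)

162.14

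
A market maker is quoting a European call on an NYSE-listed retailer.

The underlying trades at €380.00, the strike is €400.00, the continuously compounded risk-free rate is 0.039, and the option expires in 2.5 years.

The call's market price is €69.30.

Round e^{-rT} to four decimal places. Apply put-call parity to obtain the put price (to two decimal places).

exp(−rT) = exp(−0.039·2.5) = 0.9071
Put-call parity: C − P = S − K·e^(−rT) = 380 − 400·0.9071 = 380 − 362.8400 = 17.1600
P = C − (C − P) = 69.30 − (17.1600) = 52.1400

€52.14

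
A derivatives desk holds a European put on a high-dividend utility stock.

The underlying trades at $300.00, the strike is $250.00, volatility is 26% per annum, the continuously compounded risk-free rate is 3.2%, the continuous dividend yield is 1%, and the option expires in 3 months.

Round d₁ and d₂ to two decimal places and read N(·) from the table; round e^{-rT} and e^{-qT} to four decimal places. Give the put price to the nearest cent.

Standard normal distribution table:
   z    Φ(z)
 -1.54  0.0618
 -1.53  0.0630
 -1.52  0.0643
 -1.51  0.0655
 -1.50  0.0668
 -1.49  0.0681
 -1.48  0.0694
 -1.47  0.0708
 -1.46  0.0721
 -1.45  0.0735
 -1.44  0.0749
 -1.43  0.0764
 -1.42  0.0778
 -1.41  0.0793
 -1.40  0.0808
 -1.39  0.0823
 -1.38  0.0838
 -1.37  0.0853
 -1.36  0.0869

σ√T = 0.26·√0.25 = 0.1300
ln(S/K) + (r − q + σ²/2)T = ln(300/250) + (0.032 − 0.01 + 0.26²/2)·0.25 = 0.1823 + 0.0140 = 0.1963
d₁ = 0.1963 / 0.1300 = 1.5098 ⇒ 1.51
d₂ = d₁ − σ√T = 1.5098 − 0.1300 = 1.3798 ⇒ 1.38
e^(−qT) = e^(−0.01·0.25) = 0.9975;  e^(−rT) = e^(−0.032·0.25) = 0.9920
N(−d₂) = N(-1.38) = 0.0838;  N(−d₁) = N(-1.51) = 0.0655
P = 250·0.9920·0.0838 − 300·0.9975·0.0655 = 20.7824 − 19.6009 = 1.1815

$1.18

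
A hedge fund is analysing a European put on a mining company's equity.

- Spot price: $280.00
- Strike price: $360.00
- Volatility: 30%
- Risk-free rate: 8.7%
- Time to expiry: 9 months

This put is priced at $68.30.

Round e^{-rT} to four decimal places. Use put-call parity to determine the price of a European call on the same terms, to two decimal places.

$11.05

exp(−rT) = exp(−0.087·0.75) = 0.9368
Put-call parity: C − P = S − K·e^(−rT) = 280 − 360·0.9368 = 280 − 337.2480 = -57.2480
C = P + (C − P) = 68.30 + (-57.2480) = 11.0520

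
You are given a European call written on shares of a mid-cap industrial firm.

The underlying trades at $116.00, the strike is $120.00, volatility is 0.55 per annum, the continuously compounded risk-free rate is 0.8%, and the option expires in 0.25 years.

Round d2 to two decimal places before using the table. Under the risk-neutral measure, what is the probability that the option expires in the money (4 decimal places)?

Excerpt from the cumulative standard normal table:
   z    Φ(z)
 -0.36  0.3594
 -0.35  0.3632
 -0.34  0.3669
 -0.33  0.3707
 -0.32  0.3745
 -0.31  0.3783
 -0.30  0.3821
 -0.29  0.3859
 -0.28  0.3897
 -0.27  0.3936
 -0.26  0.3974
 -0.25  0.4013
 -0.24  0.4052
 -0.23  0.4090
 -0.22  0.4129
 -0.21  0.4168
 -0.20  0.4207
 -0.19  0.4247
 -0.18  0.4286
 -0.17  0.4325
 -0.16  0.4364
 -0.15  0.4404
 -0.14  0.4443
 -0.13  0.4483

0.4013

T = 0.25;  σ√T = 0.2750
d₁ = [ln(116/120) + (0.008 + 0.55²/2)·0.25] / 0.2750 = [-0.0339 + 0.0398] / 0.2750 = 0.0215 ≈ 0.02
d₂ = d₁ − σ√T = 0.0215 − 0.2750 = -0.2535 ≈ -0.25
Risk-neutral Pr[S_T > K] = N(d₂) = N(-0.25) = 0.4013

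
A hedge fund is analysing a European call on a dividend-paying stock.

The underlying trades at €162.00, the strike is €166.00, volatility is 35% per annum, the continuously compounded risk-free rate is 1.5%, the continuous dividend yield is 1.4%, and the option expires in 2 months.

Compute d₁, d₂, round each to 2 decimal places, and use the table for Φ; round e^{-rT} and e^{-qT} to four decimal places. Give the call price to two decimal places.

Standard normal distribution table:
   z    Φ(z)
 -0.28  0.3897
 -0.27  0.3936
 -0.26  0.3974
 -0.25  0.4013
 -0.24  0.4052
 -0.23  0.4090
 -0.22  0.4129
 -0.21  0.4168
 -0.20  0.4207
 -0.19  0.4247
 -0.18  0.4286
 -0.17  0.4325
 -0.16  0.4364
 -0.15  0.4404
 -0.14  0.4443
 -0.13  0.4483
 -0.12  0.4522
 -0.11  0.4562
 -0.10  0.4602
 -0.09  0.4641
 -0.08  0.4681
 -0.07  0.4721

€7.29

σ√T = 0.35 × 0.4082 = 0.1429
d₁ = [ln(162/166) + (0.015 − 0.014 + ½·0.35²)·0.1667] / (σ√T) = (-0.0244 + 0.0104) / 0.1429 = -0.0981 ⇒ -0.10
d₂ = -0.0981 − 0.1429 = -0.2410 ⇒ -0.24
e^(−qT) = e^(−0.014·0.1667) = 0.9977;  e^(−rT) = e^(−0.015·0.1667) = 0.9975
N(d₁) = N(-0.10) = 0.4602;  N(d₂) = N(-0.24) = 0.4052
C = 162·0.9977·0.4602 − 166·0.9975·0.4052 = 74.3809 − 67.0950 = 7.2859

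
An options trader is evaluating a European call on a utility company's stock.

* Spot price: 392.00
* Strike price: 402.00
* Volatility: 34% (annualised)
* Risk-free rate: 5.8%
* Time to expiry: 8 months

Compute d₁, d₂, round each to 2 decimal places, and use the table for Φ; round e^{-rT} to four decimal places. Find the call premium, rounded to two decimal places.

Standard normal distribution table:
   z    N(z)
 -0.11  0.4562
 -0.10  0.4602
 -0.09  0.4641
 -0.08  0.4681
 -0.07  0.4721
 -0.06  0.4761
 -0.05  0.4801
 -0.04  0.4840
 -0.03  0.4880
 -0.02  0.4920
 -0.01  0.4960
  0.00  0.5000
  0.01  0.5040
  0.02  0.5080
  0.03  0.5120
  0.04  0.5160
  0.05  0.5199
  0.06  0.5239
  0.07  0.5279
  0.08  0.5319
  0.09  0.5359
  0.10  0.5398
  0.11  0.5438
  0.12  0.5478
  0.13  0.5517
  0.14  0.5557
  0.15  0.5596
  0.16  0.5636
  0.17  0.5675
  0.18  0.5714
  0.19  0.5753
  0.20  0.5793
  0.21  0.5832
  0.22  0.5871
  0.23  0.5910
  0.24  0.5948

46.02

σ√T = 0.34·√0.6667 = 0.2776
d₁ = [ln(392/402) + (0.058 + 0.34²/2)·0.6667] / 0.2776 = [-0.0252 + 0.0772] / 0.2776 = 0.1873 which rounds to 0.19
d₂ = d₁ − σ√T = 0.1873 − 0.2776 = -0.0903 which rounds to -0.09
e^(−rT) = e^(−0.058·0.6667) = 0.9621
N(d₁) = N(0.19) = 0.5753;  N(d₂) = N(-0.09) = 0.4641
C = 392·0.5753 − 402·0.9621·0.4641 = 225.5176 − 179.4973 = 46.0203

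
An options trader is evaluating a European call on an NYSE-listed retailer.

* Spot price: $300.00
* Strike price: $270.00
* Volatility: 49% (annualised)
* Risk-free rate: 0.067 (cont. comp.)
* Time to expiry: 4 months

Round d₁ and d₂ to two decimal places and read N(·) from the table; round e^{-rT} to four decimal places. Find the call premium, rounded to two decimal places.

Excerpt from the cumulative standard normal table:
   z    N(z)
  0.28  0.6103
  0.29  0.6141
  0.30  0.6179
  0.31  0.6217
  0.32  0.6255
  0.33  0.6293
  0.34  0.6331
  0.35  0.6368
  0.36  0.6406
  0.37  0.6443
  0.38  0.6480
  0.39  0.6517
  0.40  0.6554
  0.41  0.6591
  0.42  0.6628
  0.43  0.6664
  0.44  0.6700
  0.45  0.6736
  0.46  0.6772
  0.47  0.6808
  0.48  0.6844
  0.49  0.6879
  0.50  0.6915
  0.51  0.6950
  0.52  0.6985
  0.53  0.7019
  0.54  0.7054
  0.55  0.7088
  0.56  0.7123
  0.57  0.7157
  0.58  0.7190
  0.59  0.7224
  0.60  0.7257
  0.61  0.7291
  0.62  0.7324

σ√T = 0.49·√0.3333 = 0.2829
d₁ = [ln(300/270) + (0.067 + 0.49²/2)·0.3333] / 0.2829 = [0.1054 + 0.0623] / 0.2829 = 0.5928 ⇒ 0.59
d₂ = d₁ − σ√T = 0.5928 − 0.2829 = 0.3099 ⇒ 0.31
exp(−rT) = exp(−0.067·0.3333) = 0.9779
C = 300·N(0.59) − 270·0.9779·N(0.31) = 300·0.7224 − 270·0.9779·0.6217 = 216.7200 − 164.1493 = 52.5707

$52.57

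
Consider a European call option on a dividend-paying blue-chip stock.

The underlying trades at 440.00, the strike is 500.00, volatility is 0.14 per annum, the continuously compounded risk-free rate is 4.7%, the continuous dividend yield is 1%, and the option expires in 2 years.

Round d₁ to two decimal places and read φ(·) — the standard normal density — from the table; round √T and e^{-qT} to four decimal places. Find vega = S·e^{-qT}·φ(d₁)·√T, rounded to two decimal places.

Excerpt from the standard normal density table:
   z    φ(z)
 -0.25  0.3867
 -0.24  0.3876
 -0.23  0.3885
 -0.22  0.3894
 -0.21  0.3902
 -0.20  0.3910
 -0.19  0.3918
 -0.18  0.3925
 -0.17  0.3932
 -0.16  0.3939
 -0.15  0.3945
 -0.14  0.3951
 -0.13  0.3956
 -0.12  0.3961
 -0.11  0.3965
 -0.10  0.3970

σ√T = 0.14 × 1.4142 = 0.1980
d₁ = [ln(440/500) + (0.047 − 0.01 + 0.14²/2)·2] / 0.1980 = [-0.1278 + 0.0936] / 0.1980 = -0.1729 ⇒ -0.17
√T = √2 = 1.4142
φ(d₁) = φ(-0.17) = 0.3932
exp(−qT) = exp(−0.01·2) = 0.9802
vega = S·exp(−qT)·φ(d₁)·√T = 440·0.9802·0.3932·1.4142 = 239.8235

239.82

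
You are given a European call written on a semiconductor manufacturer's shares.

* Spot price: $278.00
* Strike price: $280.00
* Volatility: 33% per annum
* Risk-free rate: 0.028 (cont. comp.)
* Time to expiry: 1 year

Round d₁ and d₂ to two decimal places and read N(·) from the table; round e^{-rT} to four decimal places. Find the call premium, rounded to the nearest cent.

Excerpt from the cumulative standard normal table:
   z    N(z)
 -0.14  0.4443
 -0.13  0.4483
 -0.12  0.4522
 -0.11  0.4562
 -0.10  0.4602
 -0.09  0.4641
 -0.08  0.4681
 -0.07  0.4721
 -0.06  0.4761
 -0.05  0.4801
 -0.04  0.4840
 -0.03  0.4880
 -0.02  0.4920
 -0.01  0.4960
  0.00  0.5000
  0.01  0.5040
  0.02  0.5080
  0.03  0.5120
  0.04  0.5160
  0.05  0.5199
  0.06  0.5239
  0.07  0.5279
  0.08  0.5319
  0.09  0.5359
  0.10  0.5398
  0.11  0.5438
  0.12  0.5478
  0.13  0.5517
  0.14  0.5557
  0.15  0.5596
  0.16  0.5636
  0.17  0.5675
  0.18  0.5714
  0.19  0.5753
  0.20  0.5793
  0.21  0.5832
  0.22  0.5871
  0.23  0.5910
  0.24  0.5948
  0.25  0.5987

σ√T = 0.33·√1 = 0.3300
ln(S/K) + (r + σ²/2)T = ln(278/280) + (0.028 + 0.33²/2)·1 = -0.0072 + 0.0825 = 0.0753
d₁ = 0.0753 / 0.3300 = 0.2281 ≈ 0.23
d₂ = d₁ − σ√T = 0.2281 − 0.3300 = -0.1019 ≈ -0.10
e^(−rT) = e^(−0.028·1) = 0.9724
C = 278·N(0.23) − 280·0.9724·N(-0.10) = 278·0.5910 − 280·0.9724·0.4602 = 164.2980 − 125.2996 = 38.9984

$39.00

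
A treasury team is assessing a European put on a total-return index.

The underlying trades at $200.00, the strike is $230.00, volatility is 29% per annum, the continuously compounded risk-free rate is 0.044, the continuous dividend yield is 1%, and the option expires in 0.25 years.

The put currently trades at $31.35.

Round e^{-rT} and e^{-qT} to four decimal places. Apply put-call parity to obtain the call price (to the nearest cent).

$3.36

exp(−qT) = exp(−0.01·0.25) = 0.9975;  exp(−rT) = exp(−0.044·0.25) = 0.9891
Put-call parity: C − P = S·e^(−qT) − K·e^(−rT) = 200·0.9975 − 230·0.9891 = 199.5000 − 227.4930 = -27.9930
C = P + (C − P) = 31.35 + (-27.9930) = 3.3570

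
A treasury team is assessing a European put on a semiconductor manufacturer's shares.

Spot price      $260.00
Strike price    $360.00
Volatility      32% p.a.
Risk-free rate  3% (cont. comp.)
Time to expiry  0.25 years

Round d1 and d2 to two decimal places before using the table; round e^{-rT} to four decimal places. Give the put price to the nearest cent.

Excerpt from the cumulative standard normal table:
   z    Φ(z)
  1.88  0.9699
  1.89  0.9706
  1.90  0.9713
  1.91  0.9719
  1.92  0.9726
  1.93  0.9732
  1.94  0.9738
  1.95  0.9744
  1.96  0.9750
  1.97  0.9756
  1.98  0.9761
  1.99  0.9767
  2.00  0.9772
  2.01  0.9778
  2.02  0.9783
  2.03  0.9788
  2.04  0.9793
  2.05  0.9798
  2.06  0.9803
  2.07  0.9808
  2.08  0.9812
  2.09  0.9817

T = 0.25;  σ√T = 0.1600
ln(S/K) + (r + σ²/2)T = ln(260/360) + (0.03 + 0.32²/2)·0.25 = -0.3254 + 0.0203 = -0.3051
d₁ = -0.3051 / 0.1600 = -1.9070 which rounds to -1.91
d₂ = d₁ − σ√T = -1.9070 − 0.1600 = -2.0670 which rounds to -2.07
e^(−rT) = e^(−0.03·0.25) = 0.9925
N(−d₂) = N(2.07) = 0.9808;  N(−d₁) = N(1.91) = 0.9719
P = 360·0.9925·0.9808 − 260·0.9719 = 350.4398 − 252.6940 = 97.7458

$97.75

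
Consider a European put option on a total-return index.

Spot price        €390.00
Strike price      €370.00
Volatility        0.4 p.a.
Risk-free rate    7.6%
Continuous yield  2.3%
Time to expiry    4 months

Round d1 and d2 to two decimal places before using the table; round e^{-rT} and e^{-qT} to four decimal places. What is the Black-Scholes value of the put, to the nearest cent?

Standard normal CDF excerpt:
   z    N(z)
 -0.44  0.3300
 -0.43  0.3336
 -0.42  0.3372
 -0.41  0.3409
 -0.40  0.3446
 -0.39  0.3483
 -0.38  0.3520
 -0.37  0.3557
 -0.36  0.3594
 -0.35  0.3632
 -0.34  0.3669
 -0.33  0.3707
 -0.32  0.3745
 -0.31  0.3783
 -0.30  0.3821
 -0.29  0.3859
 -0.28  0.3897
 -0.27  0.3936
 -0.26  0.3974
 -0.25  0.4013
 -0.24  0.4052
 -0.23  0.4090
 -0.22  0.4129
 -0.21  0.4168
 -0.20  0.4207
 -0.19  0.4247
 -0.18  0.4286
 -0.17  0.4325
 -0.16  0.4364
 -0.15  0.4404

T = 0.3333;  σ√T = 0.2309
d₁ = [ln(390/370) + (0.076 − 0.023 + ½·0.4²)·0.3333] / (σ√T) = (0.0526 + 0.0443) / 0.2309 = 0.4199 ⇒ 0.42
d₂ = 0.4199 − 0.2309 = 0.1890 ⇒ 0.19
e^(−qT) = e^(−0.023·0.3333) = 0.9924;  e^(−rT) = e^(−0.076·0.3333) = 0.9750
N(−d₂) = N(-0.19) = 0.4247;  N(−d₁) = N(-0.42) = 0.3372
P = 370·0.9750·0.4247 − 390·0.9924·0.3372 = 153.2105 − 130.5085 = 22.7020

€22.70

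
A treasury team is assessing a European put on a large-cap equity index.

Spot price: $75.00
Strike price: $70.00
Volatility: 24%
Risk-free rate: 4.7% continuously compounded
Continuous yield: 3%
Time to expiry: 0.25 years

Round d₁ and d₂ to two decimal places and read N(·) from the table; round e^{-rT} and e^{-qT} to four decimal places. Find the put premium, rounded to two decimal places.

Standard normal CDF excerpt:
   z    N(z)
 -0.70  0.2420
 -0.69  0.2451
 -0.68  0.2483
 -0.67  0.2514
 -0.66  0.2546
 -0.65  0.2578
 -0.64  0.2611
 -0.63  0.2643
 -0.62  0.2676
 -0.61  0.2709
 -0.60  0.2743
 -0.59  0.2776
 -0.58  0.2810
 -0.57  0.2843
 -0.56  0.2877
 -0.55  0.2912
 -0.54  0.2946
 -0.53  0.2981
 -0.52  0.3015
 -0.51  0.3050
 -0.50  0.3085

T = 0.25;  σ√T = 0.1200
d₁ = [ln(75/70) + (0.047 − 0.03 + 0.24²/2)·0.25] / 0.1200 = [0.0690 + 0.0115] / 0.1200 = 0.6704 ⇒ 0.67
d₂ = d₁ − σ√T = 0.6704 − 0.1200 = 0.5504 ⇒ 0.55
exp(−qT) = exp(−0.03·0.25) = 0.9925;  exp(−rT) = exp(−0.047·0.25) = 0.9883
N(−d₂) = N(-0.55) = 0.2912;  N(−d₁) = N(-0.67) = 0.2514
P = 70·0.9883·0.2912 − 75·0.9925·0.2514 = 20.1455 − 18.7136 = 1.4319

$1.43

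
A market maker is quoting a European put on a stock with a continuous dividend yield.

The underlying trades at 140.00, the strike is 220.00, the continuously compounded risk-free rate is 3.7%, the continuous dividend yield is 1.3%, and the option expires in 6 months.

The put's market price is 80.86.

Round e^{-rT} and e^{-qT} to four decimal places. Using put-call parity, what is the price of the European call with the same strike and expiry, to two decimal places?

exp(−qT) = exp(−0.013·0.5) = 0.9935;  exp(−rT) = exp(−0.037·0.5) = 0.9817
Put-call parity: C − P = S·e^(−qT) − K·e^(−rT) = 140·0.9935 − 220·0.9817 = 139.0900 − 215.9740 = -76.8840
C = P + (C − P) = 80.86 + (-76.8840) = 3.9760

3.98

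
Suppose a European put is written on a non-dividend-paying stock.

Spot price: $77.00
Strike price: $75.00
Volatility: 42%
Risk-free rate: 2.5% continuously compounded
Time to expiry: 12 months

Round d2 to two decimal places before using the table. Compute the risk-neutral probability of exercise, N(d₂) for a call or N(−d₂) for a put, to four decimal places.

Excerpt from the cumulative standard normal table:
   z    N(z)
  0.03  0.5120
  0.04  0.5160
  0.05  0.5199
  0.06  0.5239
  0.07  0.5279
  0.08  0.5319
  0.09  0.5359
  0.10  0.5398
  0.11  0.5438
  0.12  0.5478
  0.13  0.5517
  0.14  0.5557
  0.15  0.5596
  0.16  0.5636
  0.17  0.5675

0.5359

T = 1;  σ√T = 0.4200
d₁ = [ln(77/75) + (0.025 + 0.42²/2)·1] / 0.4200 = [0.0263 + 0.1132] / 0.4200 = 0.3322 ⇒ 0.33
d₂ = d₁ − σ√T = 0.3322 − 0.4200 = -0.0878 ⇒ -0.09
Pr(exercise) under Q = N(−d₂) = N(0.09) = 0.5359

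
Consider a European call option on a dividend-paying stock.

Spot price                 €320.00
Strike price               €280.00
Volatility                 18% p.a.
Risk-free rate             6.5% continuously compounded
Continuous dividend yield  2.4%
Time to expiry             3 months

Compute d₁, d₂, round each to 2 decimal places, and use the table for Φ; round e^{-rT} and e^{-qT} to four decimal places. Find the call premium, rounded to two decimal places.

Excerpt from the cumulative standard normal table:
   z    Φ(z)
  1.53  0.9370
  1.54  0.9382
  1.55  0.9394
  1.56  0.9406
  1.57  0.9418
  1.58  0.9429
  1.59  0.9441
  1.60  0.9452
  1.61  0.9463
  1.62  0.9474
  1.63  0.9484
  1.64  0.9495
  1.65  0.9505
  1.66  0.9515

€43.22

σ√T = 0.18·√0.25 = 0.0900
d₁ = [ln(320/280) + (0.065 − 0.024 + 0.18²/2)·0.25] / 0.0900 = [0.1335 + 0.0143] / 0.0900 = 1.6426 which rounds to 1.64
d₂ = d₁ − σ√T = 1.6426 − 0.0900 = 1.5526 which rounds to 1.55
exp(−qT) = exp(−0.024·0.25) = 0.9940;  exp(−rT) = exp(−0.065·0.25) = 0.9839
C = 320·0.9940·N(1.64) − 280·0.9839·N(1.55) = 320·0.9940·0.9495 − 280·0.9839·0.9394 = 302.0170 − 258.7972 = 43.2198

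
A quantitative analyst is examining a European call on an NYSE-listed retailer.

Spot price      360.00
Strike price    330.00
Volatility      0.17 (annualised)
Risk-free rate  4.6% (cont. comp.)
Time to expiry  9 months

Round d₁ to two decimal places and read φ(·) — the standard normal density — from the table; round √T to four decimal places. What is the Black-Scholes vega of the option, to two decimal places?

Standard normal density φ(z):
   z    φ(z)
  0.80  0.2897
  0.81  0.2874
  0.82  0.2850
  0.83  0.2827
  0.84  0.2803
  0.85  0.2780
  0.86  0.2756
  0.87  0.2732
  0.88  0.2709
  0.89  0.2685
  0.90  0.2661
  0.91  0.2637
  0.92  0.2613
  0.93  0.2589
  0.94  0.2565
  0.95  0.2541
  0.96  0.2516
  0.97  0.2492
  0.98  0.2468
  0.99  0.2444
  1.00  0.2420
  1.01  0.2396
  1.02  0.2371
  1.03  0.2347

σ√T = 0.17·√0.75 = 0.1472
ln(S/K) + (r + σ²/2)T = ln(360/330) + (0.046 + 0.17²/2)·0.75 = 0.0870 + 0.0453 = 0.1323
d₁ = 0.1323 / 0.1472 = 0.8990 ⇒ 0.90
√T = √0.75 = 0.8660
φ(d₁) = φ(0.90) = 0.2661
vega = S·φ(d₁)·√T = 360·0.2661·0.8660 = 82.9593

82.96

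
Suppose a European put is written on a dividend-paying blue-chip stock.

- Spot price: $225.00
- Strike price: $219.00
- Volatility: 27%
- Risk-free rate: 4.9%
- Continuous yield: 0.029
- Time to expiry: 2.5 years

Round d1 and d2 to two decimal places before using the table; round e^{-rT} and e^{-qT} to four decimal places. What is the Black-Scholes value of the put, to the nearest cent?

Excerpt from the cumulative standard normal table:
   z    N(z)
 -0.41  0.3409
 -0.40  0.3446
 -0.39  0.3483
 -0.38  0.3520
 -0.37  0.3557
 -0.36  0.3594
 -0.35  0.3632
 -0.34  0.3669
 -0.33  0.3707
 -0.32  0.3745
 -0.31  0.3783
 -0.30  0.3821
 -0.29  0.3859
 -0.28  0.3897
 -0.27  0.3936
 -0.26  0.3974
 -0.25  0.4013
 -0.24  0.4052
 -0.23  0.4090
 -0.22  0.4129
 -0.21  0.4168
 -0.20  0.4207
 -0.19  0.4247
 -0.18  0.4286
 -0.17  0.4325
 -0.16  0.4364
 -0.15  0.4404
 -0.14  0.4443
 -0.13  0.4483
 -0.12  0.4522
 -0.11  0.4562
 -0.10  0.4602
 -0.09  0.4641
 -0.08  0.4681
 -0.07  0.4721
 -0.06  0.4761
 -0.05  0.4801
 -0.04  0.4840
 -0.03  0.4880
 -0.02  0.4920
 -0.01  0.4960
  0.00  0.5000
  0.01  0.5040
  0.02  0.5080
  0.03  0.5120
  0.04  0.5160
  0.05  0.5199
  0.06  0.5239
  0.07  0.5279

σ√T = 0.27·√2.5 = 0.4269
d₁ = [ln(225/219) + (0.049 − 0.029 + 0.27²/2)·2.5] / 0.4269 = [0.0270 + 0.1411] / 0.4269 = 0.3939 which rounds to 0.39
d₂ = d₁ − σ√T = 0.3939 − 0.4269 = -0.0330 which rounds to -0.03
e^(−qT) = e^(−0.029·2.5) = 0.9301;  e^(−rT) = e^(−0.049·2.5) = 0.8847
N(−d₂) = N(0.03) = 0.5120;  N(−d₁) = N(-0.39) = 0.3483
P = 219·0.8847·0.5120 − 225·0.9301·0.3483 = 99.1996 − 72.8896 = 26.3100

$26.31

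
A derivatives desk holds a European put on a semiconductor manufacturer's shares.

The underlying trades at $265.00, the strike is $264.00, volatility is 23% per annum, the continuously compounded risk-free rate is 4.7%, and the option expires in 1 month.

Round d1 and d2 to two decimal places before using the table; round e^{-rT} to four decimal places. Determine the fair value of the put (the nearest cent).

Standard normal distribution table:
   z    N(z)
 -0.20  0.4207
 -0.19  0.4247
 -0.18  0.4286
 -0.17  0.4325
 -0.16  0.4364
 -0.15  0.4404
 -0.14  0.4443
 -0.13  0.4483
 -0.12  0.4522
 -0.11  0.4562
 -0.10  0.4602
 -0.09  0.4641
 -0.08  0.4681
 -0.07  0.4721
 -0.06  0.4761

$6.39

σ√T = 0.23·√0.08333 = 0.0664
d₁ = [ln(265/264) + (0.047 + 0.23²/2)·0.08333] / 0.0664 = [0.0038 + 0.0061] / 0.0664 = 0.1491 which rounds to 0.15
d₂ = d₁ − σ√T = 0.1491 − 0.0664 = 0.0827 which rounds to 0.08
e^(−rT) = e^(−0.047·0.08333) = 0.9961
N(−d₂) = N(-0.08) = 0.4681;  N(−d₁) = N(-0.15) = 0.4404
P = 264·0.9961·0.4681 − 265·0.4404 = 123.0964 − 116.7060 = 6.3904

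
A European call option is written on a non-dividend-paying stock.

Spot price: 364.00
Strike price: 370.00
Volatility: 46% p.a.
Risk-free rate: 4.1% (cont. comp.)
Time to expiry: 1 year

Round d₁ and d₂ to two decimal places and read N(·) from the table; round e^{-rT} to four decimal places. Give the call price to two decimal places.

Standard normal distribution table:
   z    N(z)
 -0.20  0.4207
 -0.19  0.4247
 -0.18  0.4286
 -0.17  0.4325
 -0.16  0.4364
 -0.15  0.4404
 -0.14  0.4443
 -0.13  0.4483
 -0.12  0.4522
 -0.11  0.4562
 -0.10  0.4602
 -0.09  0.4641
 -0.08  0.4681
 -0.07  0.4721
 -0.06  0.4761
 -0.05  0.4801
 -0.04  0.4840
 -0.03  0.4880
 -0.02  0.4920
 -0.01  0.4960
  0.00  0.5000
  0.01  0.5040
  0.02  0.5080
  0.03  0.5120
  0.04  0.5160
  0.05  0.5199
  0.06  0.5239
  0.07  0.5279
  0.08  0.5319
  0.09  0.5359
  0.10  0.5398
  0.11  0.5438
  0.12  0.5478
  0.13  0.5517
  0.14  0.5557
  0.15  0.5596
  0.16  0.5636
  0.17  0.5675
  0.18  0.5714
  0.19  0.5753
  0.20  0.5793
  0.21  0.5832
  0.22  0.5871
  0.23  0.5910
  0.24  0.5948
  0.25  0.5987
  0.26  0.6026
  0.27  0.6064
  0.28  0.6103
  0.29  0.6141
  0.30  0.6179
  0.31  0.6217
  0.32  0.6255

σ√T = 0.46 × 1.0000 = 0.4600
d₁ = [ln(364/370) + (0.041 + 0.46²/2)·1] / 0.4600 = [-0.0163 + 0.1468] / 0.4600 = 0.2836 ⇒ 0.28
d₂ = d₁ − σ√T = 0.2836 − 0.4600 = -0.1764 ⇒ -0.18
exp(−rT) = exp(−0.041·1) = 0.9598
N(d₁) = N(0.28) = 0.6103;  N(d₂) = N(-0.18) = 0.4286
C = 364·0.6103 − 370·0.9598·0.4286 = 222.1492 − 152.2070 = 69.9422

69.94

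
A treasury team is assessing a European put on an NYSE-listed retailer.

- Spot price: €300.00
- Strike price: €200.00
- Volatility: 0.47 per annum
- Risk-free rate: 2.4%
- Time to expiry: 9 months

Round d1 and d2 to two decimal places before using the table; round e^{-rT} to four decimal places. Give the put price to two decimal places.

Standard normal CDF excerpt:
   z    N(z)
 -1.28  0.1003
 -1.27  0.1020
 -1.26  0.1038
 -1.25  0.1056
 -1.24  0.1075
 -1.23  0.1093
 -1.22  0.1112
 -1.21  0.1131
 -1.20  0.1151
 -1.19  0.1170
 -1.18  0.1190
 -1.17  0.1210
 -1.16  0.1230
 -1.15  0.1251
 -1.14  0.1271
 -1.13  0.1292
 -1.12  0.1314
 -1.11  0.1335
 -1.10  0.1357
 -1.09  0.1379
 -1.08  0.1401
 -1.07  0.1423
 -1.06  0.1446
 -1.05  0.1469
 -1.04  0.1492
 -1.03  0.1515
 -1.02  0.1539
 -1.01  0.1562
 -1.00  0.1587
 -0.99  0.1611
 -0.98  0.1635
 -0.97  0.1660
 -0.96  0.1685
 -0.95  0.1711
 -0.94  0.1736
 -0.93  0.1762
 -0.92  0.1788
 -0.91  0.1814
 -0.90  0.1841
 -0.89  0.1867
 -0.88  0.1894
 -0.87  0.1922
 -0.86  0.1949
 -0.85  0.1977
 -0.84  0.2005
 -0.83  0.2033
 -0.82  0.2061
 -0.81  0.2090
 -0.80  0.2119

T = 0.75;  σ√T = 0.4070
ln(S/K) + (r + σ²/2)T = ln(300/200) + (0.024 + 0.47²/2)·0.75 = 0.4055 + 0.1008 = 0.5063
d₁ = 0.5063 / 0.4070 = 1.2439 → 1.24
d₂ = d₁ − σ√T = 1.2439 − 0.4070 = 0.8369 → 0.84
e^(−rT) = e^(−0.024·0.75) = 0.9822
P = 200·0.9822·N(-0.84) − 300·N(-1.24) = 200·0.9822·0.2005 − 300·0.1075 = 39.3862 − 32.2500 = 7.1362

€7.14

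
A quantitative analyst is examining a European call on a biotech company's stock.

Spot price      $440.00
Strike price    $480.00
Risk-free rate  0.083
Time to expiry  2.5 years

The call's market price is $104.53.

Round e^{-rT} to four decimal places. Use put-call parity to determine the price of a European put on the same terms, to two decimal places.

$54.58

exp(−rT) = exp(−0.083·2.5) = 0.8126
Put-call parity: C − P = S − K·e^(−rT) = 440 − 480·0.8126 = 440 − 390.0480 = 49.9520
P = C − (C − P) = 104.53 − (49.9520) = 54.5780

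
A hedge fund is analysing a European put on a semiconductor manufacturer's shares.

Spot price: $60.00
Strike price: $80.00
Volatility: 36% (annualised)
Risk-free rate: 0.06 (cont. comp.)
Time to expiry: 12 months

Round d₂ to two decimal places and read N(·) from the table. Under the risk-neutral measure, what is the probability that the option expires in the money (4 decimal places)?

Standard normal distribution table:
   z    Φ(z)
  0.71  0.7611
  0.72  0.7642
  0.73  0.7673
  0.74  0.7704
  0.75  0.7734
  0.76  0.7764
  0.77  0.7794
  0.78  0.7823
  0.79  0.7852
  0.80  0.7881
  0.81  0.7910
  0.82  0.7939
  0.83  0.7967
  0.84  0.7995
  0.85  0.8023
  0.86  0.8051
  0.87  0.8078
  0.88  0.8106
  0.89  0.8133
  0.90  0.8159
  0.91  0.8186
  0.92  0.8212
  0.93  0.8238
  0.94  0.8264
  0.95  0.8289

0.7910

σ√T = 0.36 × 1.0000 = 0.3600
ln(S/K) + (r + σ²/2)T = ln(60/80) + (0.06 + 0.36²/2)·1 = -0.2877 + 0.1248 = -0.1629
d₁ = -0.1629 / 0.3600 = -0.4525 which rounds to -0.45
d₂ = d₁ − σ√T = -0.4525 − 0.3600 = -0.8125 which rounds to -0.81
Risk-neutral Pr[S_T < K] = N(−d₂) = N(0.81) = 0.7910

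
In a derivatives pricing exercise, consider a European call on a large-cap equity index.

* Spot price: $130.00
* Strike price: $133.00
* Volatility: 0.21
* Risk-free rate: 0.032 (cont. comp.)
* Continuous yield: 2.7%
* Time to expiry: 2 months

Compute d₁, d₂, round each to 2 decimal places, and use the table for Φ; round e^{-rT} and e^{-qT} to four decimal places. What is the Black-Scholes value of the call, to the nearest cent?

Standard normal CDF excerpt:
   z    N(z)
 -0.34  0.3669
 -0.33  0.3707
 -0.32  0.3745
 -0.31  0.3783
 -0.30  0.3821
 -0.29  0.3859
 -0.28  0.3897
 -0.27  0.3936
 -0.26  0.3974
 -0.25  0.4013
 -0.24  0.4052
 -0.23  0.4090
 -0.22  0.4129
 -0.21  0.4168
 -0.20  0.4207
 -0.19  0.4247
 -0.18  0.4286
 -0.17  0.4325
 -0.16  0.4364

σ√T = 0.21 × 0.4082 = 0.0857
ln(S/K) + (r − q + σ²/2)T = ln(130/133) + (0.032 − 0.027 + 0.21²/2)·0.1667 = -0.0228 + 0.0045 = -0.0183
d₁ = -0.0183 / 0.0857 = -0.2135 ≈ -0.21
d₂ = d₁ − σ√T = -0.2135 − 0.0857 = -0.2993 ≈ -0.30
exp(−qT) = exp(−0.027·0.1667) = 0.9955;  exp(−rT) = exp(−0.032·0.1667) = 0.9947
N(d₁) = N(-0.21) = 0.4168;  N(d₂) = N(-0.30) = 0.3821
C = 130·0.9955·0.4168 − 133·0.9947·0.3821 = 53.9402 − 50.5500 = 3.3902

$3.39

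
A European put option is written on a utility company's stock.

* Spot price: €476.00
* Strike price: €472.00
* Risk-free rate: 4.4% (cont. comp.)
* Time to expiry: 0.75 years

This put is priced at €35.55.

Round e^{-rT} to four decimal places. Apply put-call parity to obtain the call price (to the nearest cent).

€54.89

e^(−rT) = e^(−0.044·0.75) = 0.9675
Put-call parity: C − P = S − K·e^(−rT) = 476 − 472·0.9675 = 476 − 456.6600 = 19.3400
C = P + (C − P) = 35.55 + (19.3400) = 54.8900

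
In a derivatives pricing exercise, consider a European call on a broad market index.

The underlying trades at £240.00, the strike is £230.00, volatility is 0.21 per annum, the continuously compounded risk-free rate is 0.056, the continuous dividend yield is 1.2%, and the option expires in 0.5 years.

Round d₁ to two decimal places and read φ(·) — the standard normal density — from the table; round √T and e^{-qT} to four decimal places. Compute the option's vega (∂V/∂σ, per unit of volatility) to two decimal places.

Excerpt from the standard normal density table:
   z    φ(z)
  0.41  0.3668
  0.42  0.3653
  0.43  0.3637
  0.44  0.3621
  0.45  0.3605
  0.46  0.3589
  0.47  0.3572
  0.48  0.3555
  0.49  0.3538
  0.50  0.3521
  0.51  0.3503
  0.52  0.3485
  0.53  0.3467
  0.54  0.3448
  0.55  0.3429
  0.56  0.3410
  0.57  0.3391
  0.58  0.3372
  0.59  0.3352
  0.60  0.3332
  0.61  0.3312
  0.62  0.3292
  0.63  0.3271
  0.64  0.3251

59.09

σ√T = 0.21·√0.5 = 0.1485
ln(S/K) + (r − q + σ²/2)T = ln(240/230) + (0.056 − 0.012 + 0.21²/2)·0.5 = 0.0426 + 0.0330 = 0.0756
d₁ = 0.0756 / 0.1485 = 0.5090 ⇒ 0.51
√T = √0.5 = 0.7071
φ(d₁) = φ(0.51) = 0.3503
e^(−qT) = e^(−0.012·0.5) = 0.9940
vega = S·e^(−qT)·φ(d₁)·√T = 240·0.9940·0.3503·0.7071 = 59.0906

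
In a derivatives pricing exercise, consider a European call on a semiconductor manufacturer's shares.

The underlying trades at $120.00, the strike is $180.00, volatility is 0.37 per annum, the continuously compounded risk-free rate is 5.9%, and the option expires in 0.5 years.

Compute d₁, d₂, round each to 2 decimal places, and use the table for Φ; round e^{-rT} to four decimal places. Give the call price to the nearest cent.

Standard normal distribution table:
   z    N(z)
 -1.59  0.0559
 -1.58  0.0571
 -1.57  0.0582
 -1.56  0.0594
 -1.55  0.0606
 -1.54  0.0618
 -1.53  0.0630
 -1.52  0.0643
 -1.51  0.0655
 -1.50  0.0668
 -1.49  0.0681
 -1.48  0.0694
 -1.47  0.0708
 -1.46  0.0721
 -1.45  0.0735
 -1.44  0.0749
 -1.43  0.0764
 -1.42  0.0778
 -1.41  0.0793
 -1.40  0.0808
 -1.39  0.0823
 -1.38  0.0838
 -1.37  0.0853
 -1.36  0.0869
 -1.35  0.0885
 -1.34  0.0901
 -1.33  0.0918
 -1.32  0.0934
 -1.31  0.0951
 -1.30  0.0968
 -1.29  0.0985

σ√T = 0.37 × 0.7071 = 0.2616
ln(S/K) + (r + σ²/2)T = ln(120/180) + (0.059 + 0.37²/2)·0.5 = -0.4055 + 0.0637 = -0.3417
d₁ = -0.3417 / 0.2616 = -1.3062 ⇒ -1.31
d₂ = d₁ − σ√T = -1.3062 − 0.2616 = -1.5678 ⇒ -1.57
e^(−rT) = e^(−0.059·0.5) = 0.9709
C = 120·N(-1.31) − 180·0.9709·N(-1.57) = 120·0.0951 − 180·0.9709·0.0582 = 11.4120 − 10.1711 = 1.2409

$1.24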